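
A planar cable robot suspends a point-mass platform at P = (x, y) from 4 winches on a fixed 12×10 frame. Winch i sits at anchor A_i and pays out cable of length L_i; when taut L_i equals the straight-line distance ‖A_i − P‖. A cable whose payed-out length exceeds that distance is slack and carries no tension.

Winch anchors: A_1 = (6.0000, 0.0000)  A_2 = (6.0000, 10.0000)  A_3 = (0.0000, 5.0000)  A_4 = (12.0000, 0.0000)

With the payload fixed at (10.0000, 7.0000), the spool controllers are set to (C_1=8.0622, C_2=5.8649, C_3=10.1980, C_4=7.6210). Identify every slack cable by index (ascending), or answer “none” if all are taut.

cable 1: L_1 = ‖A_1−P‖ = 8.0623;  C_1 = 8.0622 → taut
cable 2: L_2 = ‖A_2−P‖ = 5.0000;  C_2 = 5.8649 → slack
cable 3: L_3 = ‖A_3−P‖ = 10.1980;  C_3 = 10.1980 → taut
cable 4: L_4 = ‖A_4−P‖ = 7.2801;  C_4 = 7.6210 → slack

2, 4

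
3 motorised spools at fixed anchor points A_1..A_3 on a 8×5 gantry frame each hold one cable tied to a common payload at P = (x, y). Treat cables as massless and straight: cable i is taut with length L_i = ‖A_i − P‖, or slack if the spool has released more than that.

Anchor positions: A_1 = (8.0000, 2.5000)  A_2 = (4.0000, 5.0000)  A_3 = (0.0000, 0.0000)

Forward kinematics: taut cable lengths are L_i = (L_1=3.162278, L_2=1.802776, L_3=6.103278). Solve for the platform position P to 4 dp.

(5.0000, 3.5000)

expand ‖A_i−P‖²=L_i² and subtract eq 1 (q_i ≔ ‖A_i‖²−L_i²)
q_1 = 64.0000+6.2500−10.0000 = 60.2500
eq1−eq2 → [8.0000  -5.0000]·P = 22.5000
eq1−eq3 → [16.0000  5.0000]·P = 97.5000
2×2 solve → P = (5.0000, 3.5000)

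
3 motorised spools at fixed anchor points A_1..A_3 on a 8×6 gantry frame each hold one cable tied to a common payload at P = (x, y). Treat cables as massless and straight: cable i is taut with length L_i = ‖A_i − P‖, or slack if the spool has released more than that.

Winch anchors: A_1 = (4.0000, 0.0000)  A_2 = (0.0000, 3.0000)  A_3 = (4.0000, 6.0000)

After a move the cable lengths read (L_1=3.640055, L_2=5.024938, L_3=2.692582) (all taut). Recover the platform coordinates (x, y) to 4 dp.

circle eqns → linear via eq_j − eq_1; set k_j = A_j·A_j − L_j²
k_1 = 16.0000+0.0000−13.2500 = 2.7500
8.0000·x − 6.0000·y = k_1−k_2 = 19.0000
0.0000·x − 12.0000·y = k_1−k_3 = -42.0000
solve first two rows → x=5.0000, y=3.5000

(5.0000, 3.5000)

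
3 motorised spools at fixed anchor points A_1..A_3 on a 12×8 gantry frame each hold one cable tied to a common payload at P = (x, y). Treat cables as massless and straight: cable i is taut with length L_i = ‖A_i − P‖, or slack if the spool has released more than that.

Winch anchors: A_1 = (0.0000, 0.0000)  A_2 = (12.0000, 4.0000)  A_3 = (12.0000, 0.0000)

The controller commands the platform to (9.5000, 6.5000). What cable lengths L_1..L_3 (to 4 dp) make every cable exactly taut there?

L_1 = √((0.0000−9.5000)² + (0.0000−6.5000)²) = 11.5109
L_2 = √((12.0000−9.5000)² + (4.0000−6.5000)²) = 3.5355
L_3 = √((12.0000−9.5000)² + (0.0000−6.5000)²) = 6.9642

(11.5109, 3.5355, 6.9642)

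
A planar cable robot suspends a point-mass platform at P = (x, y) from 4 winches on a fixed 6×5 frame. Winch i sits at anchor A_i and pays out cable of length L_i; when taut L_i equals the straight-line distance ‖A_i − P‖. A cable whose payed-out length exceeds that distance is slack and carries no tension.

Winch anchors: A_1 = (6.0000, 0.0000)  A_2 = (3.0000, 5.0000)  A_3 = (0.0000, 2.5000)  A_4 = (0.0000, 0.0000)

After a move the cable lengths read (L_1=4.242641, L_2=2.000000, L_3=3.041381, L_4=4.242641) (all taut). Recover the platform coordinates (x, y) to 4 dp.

(3.0000, 3.0000)

expand ‖A_i−P‖²=L_i² and subtract eq 1 (k_i ≔ ‖A_i‖²−L_i²)
k_1 = 36.0000+0.0000−18.0000 = 18.0000
eq1−eq2 → [6.0000  -10.0000]·P = -12.0000
eq1−eq3 → [12.0000  -5.0000]·P = 21.0000
eq1−eq4 → [12.0000  0.0000]·P = 36.0000
2×2 solve → P = (3.0000, 3.0000)
check cable 4: ‖A_4−P‖² = 18.0000 ≈ L_4² = 18.0000 ✓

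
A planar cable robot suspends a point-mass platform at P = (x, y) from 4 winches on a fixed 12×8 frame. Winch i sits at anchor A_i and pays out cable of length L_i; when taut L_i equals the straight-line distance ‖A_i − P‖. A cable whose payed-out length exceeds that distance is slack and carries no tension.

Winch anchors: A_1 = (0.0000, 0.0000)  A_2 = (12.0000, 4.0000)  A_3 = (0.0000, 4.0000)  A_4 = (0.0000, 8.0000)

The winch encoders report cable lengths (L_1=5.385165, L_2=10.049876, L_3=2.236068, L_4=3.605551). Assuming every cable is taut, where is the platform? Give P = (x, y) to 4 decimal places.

circle eqns → linear via eq_j − eq_1; set k_j = A_j·A_j − L_j²
k_1 = 0.0000+0.0000−29.0000 = -29.0000
-24.0000·x − 8.0000·y = k_1−k_2 = -88.0000
0.0000·x − 8.0000·y = k_1−k_3 = -40.0000
0.0000·x − 16.0000·y = k_1−k_4 = -80.0000
solve first two rows → x=2.0000, y=5.0000
check cable 4: ‖A_4−P‖² = 13.0000 ≈ L_4² = 13.0000 ✓

(2.0000, 5.0000)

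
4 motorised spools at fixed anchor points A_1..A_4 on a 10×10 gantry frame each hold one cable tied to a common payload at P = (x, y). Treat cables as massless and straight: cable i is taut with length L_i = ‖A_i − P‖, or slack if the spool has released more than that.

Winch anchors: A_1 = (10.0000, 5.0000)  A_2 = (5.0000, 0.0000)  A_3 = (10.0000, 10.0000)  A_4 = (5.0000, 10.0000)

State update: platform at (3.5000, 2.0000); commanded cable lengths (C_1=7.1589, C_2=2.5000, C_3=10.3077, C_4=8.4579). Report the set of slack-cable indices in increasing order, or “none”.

cable 1: √((6.5000)²+(3.0000)²)=7.1589, C_1=7.1589: taut
cable 2: √((1.5000)²+(-2.0000)²)=2.5000, C_2=2.5000: taut
cable 3: √((6.5000)²+(8.0000)²)=10.3078, C_3=10.3077: taut
cable 4: √((1.5000)²+(8.0000)²)=8.1394, C_4=8.4579: slack

4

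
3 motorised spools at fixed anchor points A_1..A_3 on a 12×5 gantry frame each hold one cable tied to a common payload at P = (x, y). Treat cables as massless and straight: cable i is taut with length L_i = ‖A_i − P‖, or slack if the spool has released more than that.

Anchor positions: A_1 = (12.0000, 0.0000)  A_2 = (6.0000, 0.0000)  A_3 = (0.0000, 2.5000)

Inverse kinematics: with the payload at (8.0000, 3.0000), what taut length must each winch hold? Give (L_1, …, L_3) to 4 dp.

L_1: Δ = A_1−P = (4.0000, -3.0000) → ‖Δ‖ = √25.0000 = 5.0000
L_2: Δ = A_2−P = (-2.0000, -3.0000) → ‖Δ‖ = √13.0000 = 3.6056
L_3: Δ = A_3−P = (-8.0000, -0.5000) → ‖Δ‖ = √64.2500 = 8.0156

(5.0000, 3.6056, 8.0156)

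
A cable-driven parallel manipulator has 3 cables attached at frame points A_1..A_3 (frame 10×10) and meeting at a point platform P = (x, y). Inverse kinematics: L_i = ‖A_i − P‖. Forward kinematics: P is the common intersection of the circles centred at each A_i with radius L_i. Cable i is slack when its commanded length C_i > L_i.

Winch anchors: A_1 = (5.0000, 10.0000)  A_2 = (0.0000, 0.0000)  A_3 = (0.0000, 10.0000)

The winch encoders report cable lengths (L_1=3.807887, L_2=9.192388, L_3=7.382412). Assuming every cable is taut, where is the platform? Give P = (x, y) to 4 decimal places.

(6.5000, 6.5000)

each cable: (A_i−P)·(A_i−P) = L_i²; let k_i = ‖A_i‖²−L_i²
k_1 = 25.0000+100.0000−14.5000 = 110.5000
row 1: 10.0000x + 20.0000y = 195.0000  (k_2=-84.5000)
row 2: 10.0000x + 0.0000y = 65.0000  (k_3=45.5000)
Cramer on rows 1–2 → x = 6.5000, y = 6.5000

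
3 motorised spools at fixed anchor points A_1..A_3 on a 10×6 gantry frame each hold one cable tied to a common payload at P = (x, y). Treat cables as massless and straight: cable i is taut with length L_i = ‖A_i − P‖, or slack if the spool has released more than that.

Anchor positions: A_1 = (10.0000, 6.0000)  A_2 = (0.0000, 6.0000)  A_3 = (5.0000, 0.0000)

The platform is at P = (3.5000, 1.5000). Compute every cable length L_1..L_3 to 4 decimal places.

L_1 = √((10.0000−3.5000)² + (6.0000−1.5000)²) = 7.9057
L_2 = √((0.0000−3.5000)² + (6.0000−1.5000)²) = 5.7009
L_3 = √((5.0000−3.5000)² + (0.0000−1.5000)²) = 2.1213

(7.9057, 5.7009, 2.1213)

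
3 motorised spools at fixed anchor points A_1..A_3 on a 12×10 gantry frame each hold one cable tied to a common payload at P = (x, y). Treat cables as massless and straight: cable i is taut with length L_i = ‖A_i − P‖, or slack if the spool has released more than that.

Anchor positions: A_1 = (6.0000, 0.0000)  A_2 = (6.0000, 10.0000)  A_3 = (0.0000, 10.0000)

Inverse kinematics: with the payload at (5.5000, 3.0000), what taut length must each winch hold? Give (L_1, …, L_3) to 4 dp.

L_1: Δ = A_1−P = (0.5000, -3.0000) → ‖Δ‖ = √9.2500 = 3.0414
L_2: Δ = A_2−P = (0.5000, 7.0000) → ‖Δ‖ = √49.2500 = 7.0178
L_3: Δ = A_3−P = (-5.5000, 7.0000) → ‖Δ‖ = √79.2500 = 8.9022

(3.0414, 7.0178, 8.9022)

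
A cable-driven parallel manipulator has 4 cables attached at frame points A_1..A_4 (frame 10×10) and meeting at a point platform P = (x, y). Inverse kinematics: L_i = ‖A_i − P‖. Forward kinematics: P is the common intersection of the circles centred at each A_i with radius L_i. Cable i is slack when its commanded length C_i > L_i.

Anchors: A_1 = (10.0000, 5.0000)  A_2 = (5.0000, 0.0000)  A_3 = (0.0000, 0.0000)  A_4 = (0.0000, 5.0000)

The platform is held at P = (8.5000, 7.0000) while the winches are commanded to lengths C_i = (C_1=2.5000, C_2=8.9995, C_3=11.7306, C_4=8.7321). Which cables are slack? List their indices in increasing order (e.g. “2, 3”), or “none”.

2, 3

cable 1: √((1.5000)²+(-2.0000)²)=2.5000, C_1=2.5000: taut
cable 2: √((-3.5000)²+(-7.0000)²)=7.8262, C_2=8.9995: slack
cable 3: √((-8.5000)²+(-7.0000)²)=11.0114, C_3=11.7306: slack
cable 4: √((-8.5000)²+(-2.0000)²)=8.7321, C_4=8.7321: taut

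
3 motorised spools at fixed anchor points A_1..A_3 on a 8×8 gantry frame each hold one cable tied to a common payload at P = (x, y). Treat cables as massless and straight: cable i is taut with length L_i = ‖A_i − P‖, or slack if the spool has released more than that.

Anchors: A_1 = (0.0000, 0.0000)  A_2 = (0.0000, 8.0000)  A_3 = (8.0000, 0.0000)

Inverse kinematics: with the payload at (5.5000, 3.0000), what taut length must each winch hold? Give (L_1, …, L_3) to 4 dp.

(6.2650, 7.4330, 3.9051)

cable 1: Δx=-5.5000, Δy=-3.0000; L_1 = √(Δx²+Δy²) = 6.2650
cable 2: Δx=-5.5000, Δy=5.0000; L_2 = √(Δx²+Δy²) = 7.4330
cable 3: Δx=2.5000, Δy=-3.0000; L_3 = √(Δx²+Δy²) = 3.9051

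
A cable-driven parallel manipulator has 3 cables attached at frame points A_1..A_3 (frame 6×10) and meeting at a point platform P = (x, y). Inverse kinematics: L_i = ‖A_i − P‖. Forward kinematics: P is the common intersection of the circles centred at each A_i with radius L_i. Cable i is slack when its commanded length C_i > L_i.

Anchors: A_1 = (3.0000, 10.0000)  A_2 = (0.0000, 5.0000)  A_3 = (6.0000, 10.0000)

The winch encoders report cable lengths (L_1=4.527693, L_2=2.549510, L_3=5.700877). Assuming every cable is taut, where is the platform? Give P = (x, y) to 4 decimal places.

(2.5000, 5.5000)

expand ‖A_i−P‖²=L_i² and subtract eq 1 (c_i ≔ ‖A_i‖²−L_i²)
c_1 = 9.0000+100.0000−20.5000 = 88.5000
eq1−eq2 → [6.0000  10.0000]·P = 70.0000
eq1−eq3 → [-6.0000  0.0000]·P = -15.0000
2×2 solve → P = (2.5000, 5.5000)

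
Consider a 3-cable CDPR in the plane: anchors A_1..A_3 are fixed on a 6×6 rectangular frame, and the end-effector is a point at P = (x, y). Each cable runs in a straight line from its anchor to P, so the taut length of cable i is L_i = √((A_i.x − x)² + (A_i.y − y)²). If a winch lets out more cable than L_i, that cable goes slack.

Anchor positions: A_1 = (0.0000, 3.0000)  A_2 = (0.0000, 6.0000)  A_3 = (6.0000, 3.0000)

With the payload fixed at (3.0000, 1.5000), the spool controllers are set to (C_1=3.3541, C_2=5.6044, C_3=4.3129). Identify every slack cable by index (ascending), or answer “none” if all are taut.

i=1: geometric 3.3541 vs commanded 3.3541 ⇒ taut
i=2: geometric 5.4083 vs commanded 5.6044 ⇒ slack
i=3: geometric 3.3541 vs commanded 4.3129 ⇒ slack

2, 3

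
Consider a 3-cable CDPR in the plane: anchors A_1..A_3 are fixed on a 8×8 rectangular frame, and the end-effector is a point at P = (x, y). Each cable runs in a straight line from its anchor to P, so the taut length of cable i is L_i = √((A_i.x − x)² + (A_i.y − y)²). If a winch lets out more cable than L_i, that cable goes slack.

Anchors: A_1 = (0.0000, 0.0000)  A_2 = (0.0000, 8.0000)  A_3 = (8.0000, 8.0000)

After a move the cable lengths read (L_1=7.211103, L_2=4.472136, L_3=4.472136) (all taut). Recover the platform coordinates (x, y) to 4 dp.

(4.0000, 6.0000)

each cable: (A_i−P)·(A_i−P) = L_i²; let c_i = ‖A_i‖²−L_i²
c_1 = 0.0000+0.0000−52.0000 = -52.0000
row 1: 0.0000x − 16.0000y = -96.0000  (c_2=44.0000)
row 2: -16.0000x − 16.0000y = -160.0000  (c_3=108.0000)
Cramer on rows 1–2 → x = 4.0000, y = 6.0000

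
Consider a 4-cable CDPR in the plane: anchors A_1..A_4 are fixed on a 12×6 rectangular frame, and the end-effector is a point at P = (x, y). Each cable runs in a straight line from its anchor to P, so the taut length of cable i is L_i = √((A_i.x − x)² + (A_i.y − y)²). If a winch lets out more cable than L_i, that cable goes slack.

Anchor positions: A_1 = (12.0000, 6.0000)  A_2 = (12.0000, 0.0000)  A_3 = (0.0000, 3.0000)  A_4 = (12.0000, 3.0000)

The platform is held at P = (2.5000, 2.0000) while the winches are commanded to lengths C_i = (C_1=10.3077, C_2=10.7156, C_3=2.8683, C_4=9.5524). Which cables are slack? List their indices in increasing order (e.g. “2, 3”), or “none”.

cable 1: √((9.5000)²+(4.0000)²)=10.3078, C_1=10.3077: taut
cable 2: √((9.5000)²+(-2.0000)²)=9.7082, C_2=10.7156: slack
cable 3: √((-2.5000)²+(1.0000)²)=2.6926, C_3=2.8683: slack
cable 4: √((9.5000)²+(1.0000)²)=9.5525, C_4=9.5524: taut

2, 3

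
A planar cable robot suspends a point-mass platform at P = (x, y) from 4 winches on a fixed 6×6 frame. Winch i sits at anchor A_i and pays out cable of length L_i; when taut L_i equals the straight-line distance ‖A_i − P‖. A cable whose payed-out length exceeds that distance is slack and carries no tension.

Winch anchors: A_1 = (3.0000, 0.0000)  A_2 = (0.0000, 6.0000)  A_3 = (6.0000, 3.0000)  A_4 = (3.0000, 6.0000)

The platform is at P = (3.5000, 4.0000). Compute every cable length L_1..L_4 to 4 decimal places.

(4.0311, 4.0311, 2.6926, 2.0616)

cable 1: Δx=-0.5000, Δy=-4.0000; L_1 = √(Δx²+Δy²) = 4.0311
cable 2: Δx=-3.5000, Δy=2.0000; L_2 = √(Δx²+Δy²) = 4.0311
cable 3: Δx=2.5000, Δy=-1.0000; L_3 = √(Δx²+Δy²) = 2.6926
cable 4: Δx=-0.5000, Δy=2.0000; L_4 = √(Δx²+Δy²) = 2.0616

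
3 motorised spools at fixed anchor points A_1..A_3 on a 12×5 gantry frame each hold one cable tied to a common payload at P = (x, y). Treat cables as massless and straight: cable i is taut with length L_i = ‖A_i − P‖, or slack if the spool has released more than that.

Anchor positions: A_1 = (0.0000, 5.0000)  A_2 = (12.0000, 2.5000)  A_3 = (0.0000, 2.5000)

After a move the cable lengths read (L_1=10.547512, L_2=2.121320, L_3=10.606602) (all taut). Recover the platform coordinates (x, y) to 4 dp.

(10.5000, 4.0000)

each cable: (A_i−P)·(A_i−P) = L_i²; let q_i = ‖A_i‖²−L_i²
q_1 = 0.0000+25.0000−111.2500 = -86.2500
row 1: -24.0000x + 5.0000y = -232.0000  (q_2=145.7500)
row 2: 0.0000x + 5.0000y = 20.0000  (q_3=-106.2500)
Cramer on rows 1–2 → x = 10.5000, y = 4.0000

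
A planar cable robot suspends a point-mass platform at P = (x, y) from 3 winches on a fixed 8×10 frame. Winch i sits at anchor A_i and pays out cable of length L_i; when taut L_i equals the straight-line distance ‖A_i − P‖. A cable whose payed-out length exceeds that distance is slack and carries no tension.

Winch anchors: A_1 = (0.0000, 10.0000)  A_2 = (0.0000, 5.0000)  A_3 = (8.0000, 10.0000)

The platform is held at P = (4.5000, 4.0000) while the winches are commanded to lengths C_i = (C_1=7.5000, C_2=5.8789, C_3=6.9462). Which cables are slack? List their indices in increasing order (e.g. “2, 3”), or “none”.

2

i=1: geometric 7.5000 vs commanded 7.5000 ⇒ taut
i=2: geometric 4.6098 vs commanded 5.8789 ⇒ slack
i=3: geometric 6.9462 vs commanded 6.9462 ⇒ taut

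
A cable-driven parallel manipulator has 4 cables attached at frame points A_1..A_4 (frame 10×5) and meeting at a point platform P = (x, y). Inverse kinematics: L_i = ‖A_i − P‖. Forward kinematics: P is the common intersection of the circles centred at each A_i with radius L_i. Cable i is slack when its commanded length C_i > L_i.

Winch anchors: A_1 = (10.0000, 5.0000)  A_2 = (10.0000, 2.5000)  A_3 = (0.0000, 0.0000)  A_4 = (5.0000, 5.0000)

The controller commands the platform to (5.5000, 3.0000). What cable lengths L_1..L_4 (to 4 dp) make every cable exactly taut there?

L_1: Δ = A_1−P = (4.5000, 2.0000) → ‖Δ‖ = √24.2500 = 4.9244
L_2: Δ = A_2−P = (4.5000, -0.5000) → ‖Δ‖ = √20.5000 = 4.5277
L_3: Δ = A_3−P = (-5.5000, -3.0000) → ‖Δ‖ = √39.2500 = 6.2650
L_4: Δ = A_4−P = (-0.5000, 2.0000) → ‖Δ‖ = √4.2500 = 2.0616

(4.9244, 4.5277, 6.2650, 2.0616)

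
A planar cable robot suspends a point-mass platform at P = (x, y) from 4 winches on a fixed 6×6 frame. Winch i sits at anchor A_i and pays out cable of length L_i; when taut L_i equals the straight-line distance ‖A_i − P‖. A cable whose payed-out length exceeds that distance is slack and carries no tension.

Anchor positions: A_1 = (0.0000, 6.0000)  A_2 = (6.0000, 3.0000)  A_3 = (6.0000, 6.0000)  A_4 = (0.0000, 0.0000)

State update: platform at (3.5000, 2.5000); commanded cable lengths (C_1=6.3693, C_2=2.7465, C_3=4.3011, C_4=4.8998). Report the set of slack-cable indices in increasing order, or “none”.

1, 2, 4

cable 1: L_1 = ‖A_1−P‖ = 4.9497;  C_1 = 6.3693 → slack
cable 2: L_2 = ‖A_2−P‖ = 2.5495;  C_2 = 2.7465 → slack
cable 3: L_3 = ‖A_3−P‖ = 4.3012;  C_3 = 4.3011 → taut
cable 4: L_4 = ‖A_4−P‖ = 4.3012;  C_4 = 4.8998 → slack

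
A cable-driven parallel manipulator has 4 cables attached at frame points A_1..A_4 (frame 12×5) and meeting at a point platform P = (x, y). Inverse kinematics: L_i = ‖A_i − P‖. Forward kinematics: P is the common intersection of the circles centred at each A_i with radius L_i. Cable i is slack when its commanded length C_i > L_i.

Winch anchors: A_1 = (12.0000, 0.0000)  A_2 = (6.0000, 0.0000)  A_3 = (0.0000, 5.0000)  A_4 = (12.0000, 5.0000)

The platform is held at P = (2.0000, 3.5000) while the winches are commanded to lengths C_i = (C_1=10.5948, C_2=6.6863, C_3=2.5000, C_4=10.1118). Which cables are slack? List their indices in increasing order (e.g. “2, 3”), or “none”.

i=1: geometric 10.5948 vs commanded 10.5948 ⇒ taut
i=2: geometric 5.3151 vs commanded 6.6863 ⇒ slack
i=3: geometric 2.5000 vs commanded 2.5000 ⇒ taut
i=4: geometric 10.1119 vs commanded 10.1118 ⇒ taut

2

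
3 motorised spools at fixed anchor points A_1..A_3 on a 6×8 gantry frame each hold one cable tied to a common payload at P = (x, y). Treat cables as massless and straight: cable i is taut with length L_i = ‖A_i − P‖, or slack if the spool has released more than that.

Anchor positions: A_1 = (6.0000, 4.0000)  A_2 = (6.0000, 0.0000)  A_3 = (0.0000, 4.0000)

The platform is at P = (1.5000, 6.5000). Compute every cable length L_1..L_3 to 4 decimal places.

cable 1: Δx=4.5000, Δy=-2.5000; L_1 = √(Δx²+Δy²) = 5.1478
cable 2: Δx=4.5000, Δy=-6.5000; L_2 = √(Δx²+Δy²) = 7.9057
cable 3: Δx=-1.5000, Δy=-2.5000; L_3 = √(Δx²+Δy²) = 2.9155

(5.1478, 7.9057, 2.9155)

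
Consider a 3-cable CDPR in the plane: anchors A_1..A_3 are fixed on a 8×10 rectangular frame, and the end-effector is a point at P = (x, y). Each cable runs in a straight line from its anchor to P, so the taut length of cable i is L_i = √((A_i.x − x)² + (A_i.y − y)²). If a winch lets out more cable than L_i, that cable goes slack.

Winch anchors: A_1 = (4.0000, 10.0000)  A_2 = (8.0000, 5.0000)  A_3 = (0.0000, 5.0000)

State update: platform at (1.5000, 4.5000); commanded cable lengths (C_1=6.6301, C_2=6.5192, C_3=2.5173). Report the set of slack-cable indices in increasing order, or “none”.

cable 1: L_1 = ‖A_1−P‖ = 6.0415;  C_1 = 6.6301 → slack
cable 2: L_2 = ‖A_2−P‖ = 6.5192;  C_2 = 6.5192 → taut
cable 3: L_3 = ‖A_3−P‖ = 1.5811;  C_3 = 2.5173 → slack

1, 3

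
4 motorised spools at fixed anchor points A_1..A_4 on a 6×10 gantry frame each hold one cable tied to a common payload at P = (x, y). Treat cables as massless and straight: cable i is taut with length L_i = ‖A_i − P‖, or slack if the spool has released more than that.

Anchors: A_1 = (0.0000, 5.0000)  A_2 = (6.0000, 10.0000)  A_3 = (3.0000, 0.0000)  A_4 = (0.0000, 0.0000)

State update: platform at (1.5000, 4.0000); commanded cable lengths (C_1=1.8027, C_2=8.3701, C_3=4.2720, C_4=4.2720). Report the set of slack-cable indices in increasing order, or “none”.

2

cable 1: L_1 = ‖A_1−P‖ = 1.8028;  C_1 = 1.8027 → taut
cable 2: L_2 = ‖A_2−P‖ = 7.5000;  C_2 = 8.3701 → slack
cable 3: L_3 = ‖A_3−P‖ = 4.2720;  C_3 = 4.2720 → taut
cable 4: L_4 = ‖A_4−P‖ = 4.2720;  C_4 = 4.2720 → taut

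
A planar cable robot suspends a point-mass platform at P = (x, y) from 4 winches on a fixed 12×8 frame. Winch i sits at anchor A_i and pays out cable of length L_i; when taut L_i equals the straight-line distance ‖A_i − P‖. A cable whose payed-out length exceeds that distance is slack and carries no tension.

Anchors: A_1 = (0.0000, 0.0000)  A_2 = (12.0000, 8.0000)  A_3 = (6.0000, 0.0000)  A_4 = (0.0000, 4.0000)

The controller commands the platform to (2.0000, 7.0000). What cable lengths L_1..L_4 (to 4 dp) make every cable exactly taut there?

(7.2801, 10.0499, 8.0623, 3.6056)

cable 1: Δx=-2.0000, Δy=-7.0000; L_1 = √(Δx²+Δy²) = 7.2801
cable 2: Δx=10.0000, Δy=1.0000; L_2 = √(Δx²+Δy²) = 10.0499
cable 3: Δx=4.0000, Δy=-7.0000; L_3 = √(Δx²+Δy²) = 8.0623
cable 4: Δx=-2.0000, Δy=-3.0000; L_4 = √(Δx²+Δy²) = 3.6056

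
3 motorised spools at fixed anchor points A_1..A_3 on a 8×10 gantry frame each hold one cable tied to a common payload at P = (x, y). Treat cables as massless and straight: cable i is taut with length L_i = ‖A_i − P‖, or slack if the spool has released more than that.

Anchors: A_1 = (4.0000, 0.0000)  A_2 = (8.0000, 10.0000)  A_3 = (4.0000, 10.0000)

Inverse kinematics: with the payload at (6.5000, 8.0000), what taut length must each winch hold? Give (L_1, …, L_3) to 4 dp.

(8.3815, 2.5000, 3.2016)

L_1 = √((4.0000−6.5000)² + (0.0000−8.0000)²) = 8.3815
L_2 = √((8.0000−6.5000)² + (10.0000−8.0000)²) = 2.5000
L_3 = √((4.0000−6.5000)² + (10.0000−8.0000)²) = 3.2016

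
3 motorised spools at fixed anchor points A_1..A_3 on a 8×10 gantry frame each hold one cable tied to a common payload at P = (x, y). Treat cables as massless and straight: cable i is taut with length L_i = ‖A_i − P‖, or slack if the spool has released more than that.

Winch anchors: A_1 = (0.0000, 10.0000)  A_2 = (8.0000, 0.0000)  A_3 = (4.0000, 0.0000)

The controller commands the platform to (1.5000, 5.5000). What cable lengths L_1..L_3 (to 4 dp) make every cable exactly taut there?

L_1: Δ = A_1−P = (-1.5000, 4.5000) → ‖Δ‖ = √22.5000 = 4.7434
L_2: Δ = A_2−P = (6.5000, -5.5000) → ‖Δ‖ = √72.5000 = 8.5147
L_3: Δ = A_3−P = (2.5000, -5.5000) → ‖Δ‖ = √36.5000 = 6.0415

(4.7434, 8.5147, 6.0415)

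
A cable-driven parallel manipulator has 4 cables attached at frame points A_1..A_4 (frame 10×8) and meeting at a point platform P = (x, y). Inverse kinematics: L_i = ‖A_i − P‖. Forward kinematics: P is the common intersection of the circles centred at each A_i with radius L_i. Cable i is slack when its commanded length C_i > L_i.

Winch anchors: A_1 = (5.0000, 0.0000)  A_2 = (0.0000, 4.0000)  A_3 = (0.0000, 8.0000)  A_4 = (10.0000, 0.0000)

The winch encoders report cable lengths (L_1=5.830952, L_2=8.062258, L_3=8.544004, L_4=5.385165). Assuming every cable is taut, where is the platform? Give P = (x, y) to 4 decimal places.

(8.0000, 5.0000)

expand ‖A_i−P‖²=L_i² and subtract eq 1 (k_i ≔ ‖A_i‖²−L_i²)
k_1 = 25.0000+0.0000−34.0000 = -9.0000
eq1−eq2 → [10.0000  -8.0000]·P = 40.0000
eq1−eq3 → [10.0000  -16.0000]·P = 0.0000
eq1−eq4 → [-10.0000  0.0000]·P = -80.0000
2×2 solve → P = (8.0000, 5.0000)
check cable 4: ‖A_4−P‖² = 29.0000 ≈ L_4² = 29.0000 ✓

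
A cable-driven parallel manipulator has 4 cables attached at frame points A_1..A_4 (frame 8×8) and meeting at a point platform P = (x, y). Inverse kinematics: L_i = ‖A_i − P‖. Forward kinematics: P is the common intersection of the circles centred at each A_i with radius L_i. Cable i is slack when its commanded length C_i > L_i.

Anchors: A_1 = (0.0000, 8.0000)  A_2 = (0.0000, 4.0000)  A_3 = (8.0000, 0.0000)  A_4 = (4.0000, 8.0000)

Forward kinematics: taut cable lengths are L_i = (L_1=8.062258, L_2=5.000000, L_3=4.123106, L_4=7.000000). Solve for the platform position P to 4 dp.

(4.0000, 1.0000)

each cable: (A_i−P)·(A_i−P) = L_i²; let c_i = ‖A_i‖²−L_i²
c_1 = 0.0000+64.0000−65.0000 = -1.0000
row 1: 0.0000x + 8.0000y = 8.0000  (c_2=-9.0000)
row 2: -16.0000x + 16.0000y = -48.0000  (c_3=47.0000)
row 3: -8.0000x + 0.0000y = -32.0000  (c_4=31.0000)
Cramer on rows 1–2 → x = 4.0000, y = 1.0000
check cable 4: ‖A_4−P‖² = 49.0000 ≈ L_4² = 49.0000 ✓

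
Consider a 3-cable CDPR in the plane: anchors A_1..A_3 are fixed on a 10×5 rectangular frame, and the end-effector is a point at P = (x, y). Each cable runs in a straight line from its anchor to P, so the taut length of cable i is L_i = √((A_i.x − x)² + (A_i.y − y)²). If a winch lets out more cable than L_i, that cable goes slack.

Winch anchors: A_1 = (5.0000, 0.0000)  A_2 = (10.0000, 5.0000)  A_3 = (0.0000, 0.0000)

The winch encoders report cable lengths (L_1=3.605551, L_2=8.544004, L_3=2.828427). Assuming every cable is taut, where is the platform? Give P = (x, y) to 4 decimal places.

each cable: (A_i−P)·(A_i−P) = L_i²; let q_i = ‖A_i‖²−L_i²
q_1 = 25.0000+0.0000−13.0000 = 12.0000
row 1: -10.0000x − 10.0000y = -40.0000  (q_2=52.0000)
row 2: 10.0000x + 0.0000y = 20.0000  (q_3=-8.0000)
Cramer on rows 1–2 → x = 2.0000, y = 2.0000

(2.0000, 2.0000)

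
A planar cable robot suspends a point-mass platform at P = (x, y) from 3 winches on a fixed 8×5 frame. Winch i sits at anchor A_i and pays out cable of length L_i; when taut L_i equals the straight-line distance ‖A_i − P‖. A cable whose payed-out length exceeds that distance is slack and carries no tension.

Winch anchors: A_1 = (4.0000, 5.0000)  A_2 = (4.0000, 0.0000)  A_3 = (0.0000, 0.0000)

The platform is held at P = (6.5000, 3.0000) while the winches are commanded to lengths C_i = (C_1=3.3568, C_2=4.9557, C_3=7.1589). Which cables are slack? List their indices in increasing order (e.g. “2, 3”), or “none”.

cable 1: √((-2.5000)²+(2.0000)²)=3.2016, C_1=3.3568: slack
cable 2: √((-2.5000)²+(-3.0000)²)=3.9051, C_2=4.9557: slack
cable 3: √((-6.5000)²+(-3.0000)²)=7.1589, C_3=7.1589: taut

1, 2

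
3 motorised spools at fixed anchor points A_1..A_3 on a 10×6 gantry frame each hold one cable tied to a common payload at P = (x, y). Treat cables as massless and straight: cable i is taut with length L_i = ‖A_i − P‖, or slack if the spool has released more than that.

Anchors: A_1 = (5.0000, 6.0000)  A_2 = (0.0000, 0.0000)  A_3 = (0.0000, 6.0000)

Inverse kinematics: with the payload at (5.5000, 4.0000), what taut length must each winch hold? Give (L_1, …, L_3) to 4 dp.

(2.0616, 6.8007, 5.8523)

L_1 = √((5.0000−5.5000)² + (6.0000−4.0000)²) = 2.0616
L_2 = √((0.0000−5.5000)² + (0.0000−4.0000)²) = 6.8007
L_3 = √((0.0000−5.5000)² + (6.0000−4.0000)²) = 5.8523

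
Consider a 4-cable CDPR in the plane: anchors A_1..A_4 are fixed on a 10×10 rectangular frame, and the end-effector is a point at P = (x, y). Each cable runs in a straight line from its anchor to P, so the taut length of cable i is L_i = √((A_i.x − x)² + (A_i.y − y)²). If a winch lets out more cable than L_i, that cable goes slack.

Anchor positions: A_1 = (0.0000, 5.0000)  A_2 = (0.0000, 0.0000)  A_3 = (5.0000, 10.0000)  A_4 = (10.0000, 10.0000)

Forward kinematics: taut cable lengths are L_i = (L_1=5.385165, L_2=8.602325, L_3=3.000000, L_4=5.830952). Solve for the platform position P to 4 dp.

(5.0000, 7.0000)

expand ‖A_i−P‖²=L_i² and subtract eq 1 (q_i ≔ ‖A_i‖²−L_i²)
q_1 = 0.0000+25.0000−29.0000 = -4.0000
eq1−eq2 → [0.0000  10.0000]·P = 70.0000
eq1−eq3 → [-10.0000  -10.0000]·P = -120.0000
eq1−eq4 → [-20.0000  -10.0000]·P = -170.0000
2×2 solve → P = (5.0000, 7.0000)
check cable 4: ‖A_4−P‖² = 34.0000 ≈ L_4² = 34.0000 ✓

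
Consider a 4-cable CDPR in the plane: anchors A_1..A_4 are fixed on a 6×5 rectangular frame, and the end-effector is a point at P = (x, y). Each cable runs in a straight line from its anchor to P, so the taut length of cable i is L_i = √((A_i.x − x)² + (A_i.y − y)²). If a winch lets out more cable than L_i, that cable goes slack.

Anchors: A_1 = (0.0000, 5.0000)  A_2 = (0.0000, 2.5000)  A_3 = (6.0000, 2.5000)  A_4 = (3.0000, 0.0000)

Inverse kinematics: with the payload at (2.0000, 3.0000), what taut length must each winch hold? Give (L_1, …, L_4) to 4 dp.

cable 1: Δx=-2.0000, Δy=2.0000; L_1 = √(Δx²+Δy²) = 2.8284
cable 2: Δx=-2.0000, Δy=-0.5000; L_2 = √(Δx²+Δy²) = 2.0616
cable 3: Δx=4.0000, Δy=-0.5000; L_3 = √(Δx²+Δy²) = 4.0311
cable 4: Δx=1.0000, Δy=-3.0000; L_4 = √(Δx²+Δy²) = 3.1623

(2.8284, 2.0616, 4.0311, 3.1623)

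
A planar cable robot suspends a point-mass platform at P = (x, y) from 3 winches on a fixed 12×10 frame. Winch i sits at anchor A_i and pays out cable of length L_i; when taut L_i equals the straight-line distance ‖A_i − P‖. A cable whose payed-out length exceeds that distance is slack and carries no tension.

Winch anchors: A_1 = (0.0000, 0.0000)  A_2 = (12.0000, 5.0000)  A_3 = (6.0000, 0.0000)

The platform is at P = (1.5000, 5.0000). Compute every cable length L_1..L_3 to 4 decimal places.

(5.2202, 10.5000, 6.7268)

cable 1: Δx=-1.5000, Δy=-5.0000; L_1 = √(Δx²+Δy²) = 5.2202
cable 2: Δx=10.5000, Δy=0.0000; L_2 = √(Δx²+Δy²) = 10.5000
cable 3: Δx=4.5000, Δy=-5.0000; L_3 = √(Δx²+Δy²) = 6.7268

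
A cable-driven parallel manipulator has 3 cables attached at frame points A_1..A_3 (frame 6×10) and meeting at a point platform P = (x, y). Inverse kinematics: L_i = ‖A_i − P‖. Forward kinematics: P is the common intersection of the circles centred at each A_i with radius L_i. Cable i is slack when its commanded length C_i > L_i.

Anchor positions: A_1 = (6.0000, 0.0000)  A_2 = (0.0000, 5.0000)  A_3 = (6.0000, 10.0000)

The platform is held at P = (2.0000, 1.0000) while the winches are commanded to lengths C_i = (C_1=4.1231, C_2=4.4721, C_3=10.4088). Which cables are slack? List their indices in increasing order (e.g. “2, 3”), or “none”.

cable 1: L_1 = ‖A_1−P‖ = 4.1231;  C_1 = 4.1231 → taut
cable 2: L_2 = ‖A_2−P‖ = 4.4721;  C_2 = 4.4721 → taut
cable 3: L_3 = ‖A_3−P‖ = 9.8489;  C_3 = 10.4088 → slack

3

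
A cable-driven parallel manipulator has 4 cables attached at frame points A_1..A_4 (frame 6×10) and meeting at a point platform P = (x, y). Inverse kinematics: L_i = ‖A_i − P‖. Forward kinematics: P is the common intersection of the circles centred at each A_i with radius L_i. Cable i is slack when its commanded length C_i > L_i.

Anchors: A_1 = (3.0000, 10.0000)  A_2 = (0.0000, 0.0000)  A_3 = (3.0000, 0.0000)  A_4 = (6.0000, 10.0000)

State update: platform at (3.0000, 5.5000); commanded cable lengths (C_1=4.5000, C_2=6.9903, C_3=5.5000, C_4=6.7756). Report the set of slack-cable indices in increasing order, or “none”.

i=1: geometric 4.5000 vs commanded 4.5000 ⇒ taut
i=2: geometric 6.2650 vs commanded 6.9903 ⇒ slack
i=3: geometric 5.5000 vs commanded 5.5000 ⇒ taut
i=4: geometric 5.4083 vs commanded 6.7756 ⇒ slack

2, 4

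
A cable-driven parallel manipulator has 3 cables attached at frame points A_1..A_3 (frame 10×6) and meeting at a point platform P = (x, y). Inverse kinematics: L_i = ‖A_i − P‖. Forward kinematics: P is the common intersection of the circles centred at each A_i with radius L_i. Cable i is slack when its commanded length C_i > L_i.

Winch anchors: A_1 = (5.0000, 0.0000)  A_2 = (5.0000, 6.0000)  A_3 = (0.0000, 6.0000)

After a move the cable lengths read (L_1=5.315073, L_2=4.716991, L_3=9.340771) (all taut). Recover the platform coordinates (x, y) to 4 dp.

expand ‖A_i−P‖²=L_i² and subtract eq 1 (q_i ≔ ‖A_i‖²−L_i²)
q_1 = 25.0000+0.0000−28.2500 = -3.2500
eq1−eq2 → [0.0000  -12.0000]·P = -42.0000
eq1−eq3 → [10.0000  -12.0000]·P = 48.0000
2×2 solve → P = (9.0000, 3.5000)

(9.0000, 3.5000)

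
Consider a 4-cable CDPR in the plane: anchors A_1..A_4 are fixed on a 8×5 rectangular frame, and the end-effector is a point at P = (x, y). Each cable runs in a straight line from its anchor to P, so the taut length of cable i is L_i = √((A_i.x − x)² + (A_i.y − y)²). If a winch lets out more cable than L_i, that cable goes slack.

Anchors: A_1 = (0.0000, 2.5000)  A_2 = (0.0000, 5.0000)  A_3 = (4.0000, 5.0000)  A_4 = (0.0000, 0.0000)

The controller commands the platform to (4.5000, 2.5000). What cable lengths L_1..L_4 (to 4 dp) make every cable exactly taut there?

L_1 = √((0.0000−4.5000)² + (2.5000−2.5000)²) = 4.5000
L_2 = √((0.0000−4.5000)² + (5.0000−2.5000)²) = 5.1478
L_3 = √((4.0000−4.5000)² + (5.0000−2.5000)²) = 2.5495
L_4 = √((0.0000−4.5000)² + (0.0000−2.5000)²) = 5.1478

(4.5000, 5.1478, 2.5495, 5.1478)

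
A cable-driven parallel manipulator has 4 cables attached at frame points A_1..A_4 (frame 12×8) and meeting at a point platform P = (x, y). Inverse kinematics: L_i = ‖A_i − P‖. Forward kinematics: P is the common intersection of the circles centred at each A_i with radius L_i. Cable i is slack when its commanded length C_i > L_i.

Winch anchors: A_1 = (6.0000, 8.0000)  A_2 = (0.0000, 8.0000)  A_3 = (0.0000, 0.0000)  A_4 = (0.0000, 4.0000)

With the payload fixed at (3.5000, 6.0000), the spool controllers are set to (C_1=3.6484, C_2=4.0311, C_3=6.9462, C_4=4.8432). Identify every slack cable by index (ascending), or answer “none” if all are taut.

cable 1: L_1 = ‖A_1−P‖ = 3.2016;  C_1 = 3.6484 → slack
cable 2: L_2 = ‖A_2−P‖ = 4.0311;  C_2 = 4.0311 → taut
cable 3: L_3 = ‖A_3−P‖ = 6.9462;  C_3 = 6.9462 → taut
cable 4: L_4 = ‖A_4−P‖ = 4.0311;  C_4 = 4.8432 → slack

1, 4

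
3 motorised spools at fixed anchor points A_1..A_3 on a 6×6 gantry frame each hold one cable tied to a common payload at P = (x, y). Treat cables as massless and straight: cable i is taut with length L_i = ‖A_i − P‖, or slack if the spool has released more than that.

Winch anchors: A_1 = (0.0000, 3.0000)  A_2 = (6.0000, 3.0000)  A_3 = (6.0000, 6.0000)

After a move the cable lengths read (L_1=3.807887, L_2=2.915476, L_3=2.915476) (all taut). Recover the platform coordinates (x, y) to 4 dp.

(3.5000, 4.5000)

circle eqns → linear via eq_j − eq_1; set q_j = A_j·A_j − L_j²
q_1 = 0.0000+9.0000−14.5000 = -5.5000
-12.0000·x + 0.0000·y = q_1−q_2 = -42.0000
-12.0000·x − 6.0000·y = q_1−q_3 = -69.0000
solve first two rows → x=3.5000, y=4.5000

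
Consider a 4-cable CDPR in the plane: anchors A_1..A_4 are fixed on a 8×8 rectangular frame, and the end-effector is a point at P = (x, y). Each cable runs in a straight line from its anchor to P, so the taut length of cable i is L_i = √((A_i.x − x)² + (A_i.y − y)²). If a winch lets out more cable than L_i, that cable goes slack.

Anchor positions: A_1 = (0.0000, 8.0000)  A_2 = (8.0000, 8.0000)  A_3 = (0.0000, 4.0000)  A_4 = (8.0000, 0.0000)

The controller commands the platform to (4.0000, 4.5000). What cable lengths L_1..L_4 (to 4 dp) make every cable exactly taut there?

cable 1: Δx=-4.0000, Δy=3.5000; L_1 = √(Δx²+Δy²) = 5.3151
cable 2: Δx=4.0000, Δy=3.5000; L_2 = √(Δx²+Δy²) = 5.3151
cable 3: Δx=-4.0000, Δy=-0.5000; L_3 = √(Δx²+Δy²) = 4.0311
cable 4: Δx=4.0000, Δy=-4.5000; L_4 = √(Δx²+Δy²) = 6.0208

(5.3151, 5.3151, 4.0311, 6.0208)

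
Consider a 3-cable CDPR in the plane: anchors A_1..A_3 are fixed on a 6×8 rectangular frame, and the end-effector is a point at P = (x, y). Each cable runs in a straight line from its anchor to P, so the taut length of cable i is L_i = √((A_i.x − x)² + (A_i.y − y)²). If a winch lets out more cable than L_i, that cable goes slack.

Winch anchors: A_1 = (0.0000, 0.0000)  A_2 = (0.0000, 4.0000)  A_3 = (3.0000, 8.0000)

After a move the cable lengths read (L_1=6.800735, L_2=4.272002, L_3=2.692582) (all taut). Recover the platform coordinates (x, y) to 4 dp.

each cable: (A_i−P)·(A_i−P) = L_i²; let q_i = ‖A_i‖²−L_i²
q_1 = 0.0000+0.0000−46.2500 = -46.2500
row 1: 0.0000x − 8.0000y = -44.0000  (q_2=-2.2500)
row 2: -6.0000x − 16.0000y = -112.0000  (q_3=65.7500)
Cramer on rows 1–2 → x = 4.0000, y = 5.5000

(4.0000, 5.5000)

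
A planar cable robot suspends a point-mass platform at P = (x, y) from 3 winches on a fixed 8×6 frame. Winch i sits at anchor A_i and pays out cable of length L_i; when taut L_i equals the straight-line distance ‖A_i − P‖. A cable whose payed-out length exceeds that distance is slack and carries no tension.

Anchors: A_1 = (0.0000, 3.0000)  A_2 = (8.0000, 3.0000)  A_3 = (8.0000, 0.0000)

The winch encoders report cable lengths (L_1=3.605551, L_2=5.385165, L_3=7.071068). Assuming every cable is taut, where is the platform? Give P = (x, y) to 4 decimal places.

circle eqns → linear via eq_j − eq_1; set q_j = A_j·A_j − L_j²
q_1 = 0.0000+9.0000−13.0000 = -4.0000
-16.0000·x + 0.0000·y = q_1−q_2 = -48.0000
-16.0000·x + 6.0000·y = q_1−q_3 = -18.0000
solve first two rows → x=3.0000, y=5.0000

(3.0000, 5.0000)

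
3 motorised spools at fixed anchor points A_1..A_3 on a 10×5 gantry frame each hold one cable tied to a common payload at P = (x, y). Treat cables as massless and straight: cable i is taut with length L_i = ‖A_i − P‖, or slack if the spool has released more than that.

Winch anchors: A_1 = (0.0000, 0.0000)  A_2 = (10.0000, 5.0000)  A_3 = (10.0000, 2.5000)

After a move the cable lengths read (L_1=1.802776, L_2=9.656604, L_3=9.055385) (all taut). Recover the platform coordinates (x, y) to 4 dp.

circle eqns → linear via eq_j − eq_1; set q_j = A_j·A_j − L_j²
q_1 = 0.0000+0.0000−3.2500 = -3.2500
-20.0000·x − 10.0000·y = q_1−q_2 = -35.0000
-20.0000·x − 5.0000·y = q_1−q_3 = -27.5000
solve first two rows → x=1.0000, y=1.5000

(1.0000, 1.5000)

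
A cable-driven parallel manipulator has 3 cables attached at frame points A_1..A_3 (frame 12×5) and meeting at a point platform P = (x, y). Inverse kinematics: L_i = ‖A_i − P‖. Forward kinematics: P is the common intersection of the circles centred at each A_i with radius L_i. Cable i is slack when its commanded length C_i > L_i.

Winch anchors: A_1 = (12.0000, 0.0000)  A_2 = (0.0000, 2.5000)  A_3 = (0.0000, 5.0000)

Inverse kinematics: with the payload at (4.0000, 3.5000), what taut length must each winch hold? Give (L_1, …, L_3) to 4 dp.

(8.7321, 4.1231, 4.2720)

L_1 = √((12.0000−4.0000)² + (0.0000−3.5000)²) = 8.7321
L_2 = √((0.0000−4.0000)² + (2.5000−3.5000)²) = 4.1231
L_3 = √((0.0000−4.0000)² + (5.0000−3.5000)²) = 4.2720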